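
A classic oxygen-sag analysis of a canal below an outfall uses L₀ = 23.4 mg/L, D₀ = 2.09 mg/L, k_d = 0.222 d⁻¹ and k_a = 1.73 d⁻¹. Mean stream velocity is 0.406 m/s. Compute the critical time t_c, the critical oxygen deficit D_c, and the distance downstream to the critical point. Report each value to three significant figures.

At the critical point dD/dt = 0, so k_d L₀ e^(−k_d t) = k_a D. Substituting D(t) from the Streeter–Phelps equation and solving for t gives
t_c = ln[(k_a/k_d)(1 − D₀(k_a−k_d)/(k_d L₀))] / (k_a−k_d).
Here k_a−k_d = 1.508 d⁻¹ and 1 − D₀(k_a−k_d)/(k_d L₀) = 1 − 2.09×1.508/(0.222×23.4) = 0.3933, so
t_c = ln(7.793 × 0.3933) / 1.508 = 1.120 / 1.508 = 0.7427 d.
L(t_c) = L₀ e^(−k_d t_c) = 23.4 × 0.8480 = 19.84 mg/L, and at the critical point k_a D_c = k_d L, so D_c = (0.222/1.73) × 19.84 = 2.546 mg/L.
x_c = v t_c = 0.406 m/s × 0.7427 d × 86400 s/d = 26050 m ≈ 26.1 km.

t_c ≈ 0.743 d; D_c ≈ 2.55 mg/L; x_c ≈ 26.1 km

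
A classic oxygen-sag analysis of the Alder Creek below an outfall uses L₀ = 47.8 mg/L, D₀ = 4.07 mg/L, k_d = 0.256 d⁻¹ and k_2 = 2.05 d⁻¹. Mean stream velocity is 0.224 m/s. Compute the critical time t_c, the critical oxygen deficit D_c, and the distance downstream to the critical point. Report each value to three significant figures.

t_c ≈ 0.653 d; D_c ≈ 5.05 mg/L; x_c ≈ 12.6 km

At the critical point dD/dt = 0, so k_d L₀ e^(−k_d t) = k_2 D. Substituting D(t) from the Streeter–Phelps equation and solving for t gives
t_c = ln[(k_2/k_d)(1 − D₀(k_2−k_d)/(k_d L₀))] / (k_2−k_d).
Here k_2−k_d = 1.794 d⁻¹ and 1 − D₀(k_2−k_d)/(k_d L₀) = 1 − 4.07×1.794/(0.256×47.8) = 0.4033, so
t_c = ln(8.008 × 0.4033) / 1.794 = 1.172 / 1.794 = 0.6535 d.
L(t_c) = L₀ e^(−k_d t_c) = 47.8 × 0.8460 = 40.44 mg/L, and at the critical point k_2 D_c = k_d L, so D_c = (0.256/2.05) × 40.44 = 5.050 mg/L.
x_c = v t_c = 0.224 m/s × 0.6535 d × 86400 s/d = 12650 m ≈ 12.6 km.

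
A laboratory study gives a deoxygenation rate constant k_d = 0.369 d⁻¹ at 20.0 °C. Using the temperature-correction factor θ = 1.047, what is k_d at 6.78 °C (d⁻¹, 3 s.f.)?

k_d ≈ 0.201 d⁻¹

k_d(T₂) = k_d(T₁) · θ^(T₂−T₁) = 0.369 × 1.047^(6.78−20.0)
= 0.369 × 1.047^-13.2 = 0.369 × 0.5449 = 0.2011 d⁻¹.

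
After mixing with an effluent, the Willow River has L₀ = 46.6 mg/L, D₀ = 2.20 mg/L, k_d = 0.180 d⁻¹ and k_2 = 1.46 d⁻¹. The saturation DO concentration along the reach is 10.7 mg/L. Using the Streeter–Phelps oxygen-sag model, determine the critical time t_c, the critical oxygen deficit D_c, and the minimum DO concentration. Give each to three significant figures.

t_c ≈ 1.32 d; D_c ≈ 4.53 mg/L; min DO ≈ 6.17 mg/L

t_c = [1/(k_2−k_d)] ln[(k_2/k_d)(1 − D₀(k_2−k_d)/(k_d L₀))]
= [1/(1.46−0.180)] ln[(1.46/0.180)(1 − 2.20×1.280/(0.180×46.6))]
= (1/1.280) ln[8.111 × 0.6643] = 0.7812 × ln(5.388) = 0.7812 × 1.684 = 1.316 d.
L(t_c) = L₀ e^(−k_d t_c) = 46.6 × 0.7891 = 36.77 mg/L, and at the critical point k_2 D_c = k_d L, so D_c = (0.180/1.46) × 36.77 = 4.534 mg/L.
Minimum DO = C_s − D_c = 10.7 − 4.534 = 6.166 mg/L.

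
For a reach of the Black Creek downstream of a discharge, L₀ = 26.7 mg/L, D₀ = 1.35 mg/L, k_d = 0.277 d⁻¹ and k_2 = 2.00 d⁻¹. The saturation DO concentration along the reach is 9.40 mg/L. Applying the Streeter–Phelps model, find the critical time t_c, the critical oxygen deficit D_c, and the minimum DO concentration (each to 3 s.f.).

t_c = [1/(k_2−k_d)] ln[(k_2/k_d)(1 − D₀(k_2−k_d)/(k_d L₀))]
= [1/(2.00−0.277)] ln[(2.00/0.277)(1 − 1.35×1.723/(0.277×26.7))]
= (1/1.723) ln[7.220 × 0.6855] = 0.5804 × ln(4.949) = 0.5804 × 1.599 = 0.9282 d.
L(t_c) = L₀ e^(−k_d t_c) = 26.7 × 0.7733 = 20.65 mg/L, and at the critical point k_2 D_c = k_d L, so D_c = (0.277/2.00) × 20.65 = 2.860 mg/L.
Minimum DO = C_s − D_c = 9.40 − 2.860 = 6.540 mg/L.

t_c ≈ 0.928 d; D_c ≈ 2.86 mg/L; min DO ≈ 6.54 mg/L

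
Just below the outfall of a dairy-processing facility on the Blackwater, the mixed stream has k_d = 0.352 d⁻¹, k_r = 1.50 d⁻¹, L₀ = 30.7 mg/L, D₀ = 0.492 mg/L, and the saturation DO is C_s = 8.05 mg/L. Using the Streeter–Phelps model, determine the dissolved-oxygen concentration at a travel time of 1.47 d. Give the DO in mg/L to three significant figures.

DO ≈ 3.42 mg/L

k_d L₀/(k_r−k_d) = 0.352×30.7/(1.50−0.352) = 10.81/1.148 = 9.413 mg/L.
e^(−k_d t) = e^(−0.352×1.470) = 0.5960; e^(−k_r t) = e^(−1.50×1.470) = 0.1103.
D = 9.413 × (0.5960 − 0.1103) + 0.492 × 0.1103 = 4.573 + 0.05424 = 4.627 mg/L.
DO = C_s − D = 8.05 − 4.627 = 3.423 mg/L.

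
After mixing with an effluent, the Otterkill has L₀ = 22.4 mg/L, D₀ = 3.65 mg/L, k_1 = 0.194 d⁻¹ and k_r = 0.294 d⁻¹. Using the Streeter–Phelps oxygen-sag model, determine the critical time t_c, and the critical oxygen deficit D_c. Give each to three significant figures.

t_c = [1/(k_r−k_1)] ln[(k_r/k_1)(1 − D₀(k_r−k_1)/(k_1 L₀))]
= [1/(0.294−0.194)] ln[(0.294/0.194)(1 − 3.65×0.1000/(0.194×22.4))]
= (1/0.1000) ln[1.515 × 0.9160] = 10.00 × ln(1.388) = 10.00 × 0.3280 = 3.280 d.
L(t_c) = L₀ e^(−k_1 t_c) = 22.4 × 0.5292 = 11.86 mg/L, and at the critical point k_r D_c = k_1 L, so D_c = (0.194/0.294) × 11.86 = 7.823 mg/L.

t_c ≈ 3.28 d; D_c ≈ 7.82 mg/L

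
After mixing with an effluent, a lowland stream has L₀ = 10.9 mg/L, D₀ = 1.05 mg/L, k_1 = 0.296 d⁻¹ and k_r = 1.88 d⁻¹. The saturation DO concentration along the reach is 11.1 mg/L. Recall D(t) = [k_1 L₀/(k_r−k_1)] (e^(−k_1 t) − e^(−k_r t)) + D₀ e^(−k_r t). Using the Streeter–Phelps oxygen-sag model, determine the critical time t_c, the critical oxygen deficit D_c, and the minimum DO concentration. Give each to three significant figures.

t_c ≈ 0.710 d; D_c ≈ 1.39 mg/L; min DO ≈ 9.71 mg/L

t_c = [1/(k_r−k_1)] ln[(k_r/k_1)(1 − D₀(k_r−k_1)/(k_1 L₀))]
= [1/(1.88−0.296)] ln[(1.88/0.296)(1 − 1.05×1.584/(0.296×10.9))]
= (1/1.584) ln[6.351 × 0.4845] = 0.6313 × ln(3.077) = 0.6313 × 1.124 = 0.7096 d.
D_c = (k_1/k_r) L₀ e^(−k_1 t_c) = (0.296/1.88) × 10.9 × e^(−0.296×0.7096) = 0.1574 × 10.9 × 0.8105 = 1.391 mg/L.
Minimum DO = C_s − D_c = 11.1 − 1.391 = 9.709 mg/L.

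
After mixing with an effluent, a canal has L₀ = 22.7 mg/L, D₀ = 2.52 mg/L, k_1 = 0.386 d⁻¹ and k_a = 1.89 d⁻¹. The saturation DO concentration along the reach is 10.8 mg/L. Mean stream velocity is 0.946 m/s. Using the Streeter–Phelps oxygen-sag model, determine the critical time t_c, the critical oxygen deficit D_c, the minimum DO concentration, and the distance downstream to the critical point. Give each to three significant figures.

t_c = [1/(k_a−k_1)] ln[(k_a/k_1)(1 − D₀(k_a−k_1)/(k_1 L₀))]
= [1/(1.89−0.386)] ln[(1.89/0.386)(1 − 2.52×1.504/(0.386×22.7))]
= (1/1.504) ln[4.896 × 0.5675] = 0.6649 × ln(2.778) = 0.6649 × 1.022 = 0.6795 d.
D_c = (k_1/k_a) L₀ e^(−k_1 t_c) = (0.386/1.89) × 22.7 × e^(−0.386×0.6795) = 0.2042 × 22.7 × 0.7693 = 3.567 mg/L.
Minimum DO = C_s − D_c = 10.8 − 3.567 = 7.233 mg/L.
x_c = v t_c = 0.946 m/s × 0.6795 d × 86400 s/d = 55530 m ≈ 55.5 km.

t_c ≈ 0.679 d; D_c ≈ 3.57 mg/L; min DO ≈ 7.23 mg/L; x_c ≈ 55.5 km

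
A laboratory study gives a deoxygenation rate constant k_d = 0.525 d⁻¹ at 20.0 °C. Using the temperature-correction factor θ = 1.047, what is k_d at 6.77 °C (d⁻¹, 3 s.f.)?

k_d(T₂) = k_d(T₁) · θ^(T₂−T₁) = 0.525 × 1.047^(6.77−20.0)
= 0.525 × 1.047^-13.2 = 0.525 × 0.5446 = 0.2859 d⁻¹.

k_d ≈ 0.286 d⁻¹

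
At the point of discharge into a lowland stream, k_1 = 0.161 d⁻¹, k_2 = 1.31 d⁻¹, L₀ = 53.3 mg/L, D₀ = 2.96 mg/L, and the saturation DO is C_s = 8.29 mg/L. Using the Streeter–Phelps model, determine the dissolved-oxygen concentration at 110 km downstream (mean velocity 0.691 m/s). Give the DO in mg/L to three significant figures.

DO ≈ 3.14 mg/L

Travel time t = x/v = 110 km / (0.691 m/s) = 110000 m / 0.691 m/s = 159200 s = 1.842 d.
k_1 L₀/(k_2−k_1) = 0.161×53.3/(1.31−0.161) = 8.581/1.149 = 7.468 mg/L.
e^(−k_1 t) = e^(−0.161×1.842) = 0.7433; e^(−k_2 t) = e^(−1.31×1.842) = 0.08949.
D = 7.468 × (0.7433 − 0.08949) + 2.96 × 0.08949 = 4.883 + 0.2649 = 5.148 mg/L.
DO = C_s − D = 8.29 − 5.148 = 3.142 mg/L.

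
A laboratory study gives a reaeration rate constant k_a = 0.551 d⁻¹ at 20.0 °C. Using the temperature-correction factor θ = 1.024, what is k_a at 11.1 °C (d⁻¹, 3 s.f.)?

k_a ≈ 0.446 d⁻¹

k_a(T₂) = k_a(T₁) · θ^(T₂−T₁) = 0.551 × 1.024^(11.1−20.0)
= 0.551 × 1.024^-8.90 = 0.551 × 0.8097 = 0.4462 d⁻¹.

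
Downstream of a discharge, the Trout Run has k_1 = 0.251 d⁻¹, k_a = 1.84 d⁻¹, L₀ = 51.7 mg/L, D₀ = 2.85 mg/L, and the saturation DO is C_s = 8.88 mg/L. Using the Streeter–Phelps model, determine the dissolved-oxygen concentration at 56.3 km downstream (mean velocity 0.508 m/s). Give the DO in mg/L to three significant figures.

DO ≈ 3.46 mg/L

Travel time t = x/v = 56.3 km / (0.508 m/s) = 56300 m / 0.508 m/s = 110800 s = 1.283 d.
k_1 L₀/(k_a−k_1) = 0.251×51.7/(1.84−0.251) = 12.98/1.589 = 8.167 mg/L.
e^(−k_1 t) = e^(−0.251×1.283) = 0.7247; e^(−k_a t) = e^(−1.84×1.283) = 0.09440.
D = 8.167 × (0.7247 − 0.09440) + 2.85 × 0.09440 = 5.148 + 0.2690 = 5.417 mg/L.
DO = C_s − D = 8.88 − 5.417 = 3.463 mg/L.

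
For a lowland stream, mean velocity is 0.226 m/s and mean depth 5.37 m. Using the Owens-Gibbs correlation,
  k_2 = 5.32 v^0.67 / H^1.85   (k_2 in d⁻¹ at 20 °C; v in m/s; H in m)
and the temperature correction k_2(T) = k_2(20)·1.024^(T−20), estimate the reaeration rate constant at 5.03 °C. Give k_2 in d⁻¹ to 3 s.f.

k_2(20) = 5.32 × 0.226^0.67 / 5.37^1.85 = 5.32 × 0.3692 / 22.41 = 0.08764 d⁻¹.
k_2(5.03) = 0.08764 × 1.024^(5.03−20) = 0.08764 × 0.7011 = 0.06145 d⁻¹.

k_2 ≈ 0.0614 d⁻¹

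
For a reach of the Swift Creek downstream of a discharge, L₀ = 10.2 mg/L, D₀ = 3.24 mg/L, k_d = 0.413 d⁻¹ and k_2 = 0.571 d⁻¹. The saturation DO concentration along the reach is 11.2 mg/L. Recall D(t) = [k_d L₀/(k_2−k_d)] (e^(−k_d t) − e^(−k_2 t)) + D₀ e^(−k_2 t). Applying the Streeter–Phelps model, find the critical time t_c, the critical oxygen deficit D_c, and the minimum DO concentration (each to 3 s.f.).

With k_2/k_d = 1.383 and 1 − D₀(k_2−k_d)/(k_d L₀) = 0.8785,
t_c = ln(1.383 × 0.8785) / (0.571 − 0.413) = ln(1.215) / 0.1580 = 0.1944/0.1580 = 1.230 d.
L(t_c) = L₀ e^(−k_d t_c) = 10.2 × 0.6016 = 6.137 mg/L, and at the critical point k_2 D_c = k_d L, so D_c = (0.413/0.571) × 6.137 = 4.439 mg/L.
Minimum DO = C_s − D_c = 11.2 − 4.439 = 6.761 mg/L.

t_c ≈ 1.23 d; D_c ≈ 4.44 mg/L; min DO ≈ 6.76 mg/L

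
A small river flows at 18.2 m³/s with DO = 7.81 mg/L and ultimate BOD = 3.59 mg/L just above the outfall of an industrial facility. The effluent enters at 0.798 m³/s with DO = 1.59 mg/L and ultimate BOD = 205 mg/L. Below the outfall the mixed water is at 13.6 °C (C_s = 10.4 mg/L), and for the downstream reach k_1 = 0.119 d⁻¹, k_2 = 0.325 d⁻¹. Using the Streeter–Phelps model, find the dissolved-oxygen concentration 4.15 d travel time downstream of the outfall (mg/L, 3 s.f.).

DO ≈ 7.22 mg/L

Mixed DO = (18.2×7.81 + 0.798×1.59)/(18.2+0.798) = 143.4/19.00 = 7.549 mg/L.
Mixed L₀ = (18.2×3.59 + 0.798×205)/(19.00) = 228.9/19.00 = 12.05 mg/L.
Initial deficit D₀ = C_s − DO₀ = 10.4 − 7.549 = 2.851 mg/L.
D(4.15) = [0.119×12.05/(0.325−0.119)](e^(−0.119×4.15) − e^(−0.325×4.15)) + 2.851 e^(−0.325×4.15)
= 6.961 × (0.6103 − 0.2596) + 2.851 × 0.2596 = 3.181 mg/L.
DO = 10.4 − 3.181 = 7.219 mg/L.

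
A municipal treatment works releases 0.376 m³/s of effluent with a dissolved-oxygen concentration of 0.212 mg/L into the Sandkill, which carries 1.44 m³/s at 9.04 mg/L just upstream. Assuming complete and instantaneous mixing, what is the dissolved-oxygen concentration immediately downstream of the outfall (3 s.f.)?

Flow-weighted mixing: C = (Q_r C_r + Q_w C_w)/(Q_r + Q_w)
= (1.44×9.04 + 0.376×0.212)/(1.44 + 0.376) = 13.10/1.816 = 7.212 mg/L.

7.21 mg/L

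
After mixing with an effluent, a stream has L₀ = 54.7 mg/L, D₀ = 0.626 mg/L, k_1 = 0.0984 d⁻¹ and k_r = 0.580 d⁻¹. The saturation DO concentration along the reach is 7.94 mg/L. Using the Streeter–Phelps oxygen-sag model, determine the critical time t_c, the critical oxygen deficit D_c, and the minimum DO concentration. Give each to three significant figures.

t_c ≈ 3.56 d; D_c ≈ 6.54 mg/L; min DO ≈ 1.40 mg/L

With k_r/k_1 = 5.894 and 1 − D₀(k_r−k_1)/(k_1 L₀) = 0.9440,
t_c = ln(5.894 × 0.9440) / (0.580 − 0.0984) = ln(5.564) / 0.4816 = 1.716/0.4816 = 3.564 d.
D_c = (k_1/k_r) L₀ e^(−k_1 t_c) = (0.0984/0.580) × 54.7 × e^(−0.0984×3.564) = 0.1697 × 54.7 × 0.7042 = 6.535 mg/L.
Minimum DO = C_s − D_c = 7.94 − 6.535 = 1.405 mg/L.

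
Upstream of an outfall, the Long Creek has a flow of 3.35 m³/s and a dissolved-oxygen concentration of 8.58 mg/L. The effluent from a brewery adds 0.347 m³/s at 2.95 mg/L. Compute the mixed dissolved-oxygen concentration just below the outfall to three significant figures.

Flow-weighted mixing: C = (Q_r C_r + Q_w C_w)/(Q_r + Q_w)
= (3.35×8.58 + 0.347×2.95)/(3.35 + 0.347) = 29.77/3.697 = 8.052 mg/L.

8.05 mg/L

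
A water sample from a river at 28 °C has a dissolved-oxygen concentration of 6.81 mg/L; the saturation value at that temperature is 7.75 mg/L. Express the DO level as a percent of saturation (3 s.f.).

% saturation = C/C_s × 100 = 6.81/7.75 × 100 = 87.9 %.

87.9 % saturation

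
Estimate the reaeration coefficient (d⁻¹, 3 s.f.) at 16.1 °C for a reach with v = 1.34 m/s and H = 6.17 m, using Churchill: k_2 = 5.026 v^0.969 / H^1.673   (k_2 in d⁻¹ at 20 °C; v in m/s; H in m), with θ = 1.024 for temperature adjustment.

k_2 ≈ 0.290 d⁻¹

k_2(20) = 5.026 × 1.34^0.969 / 6.17^1.673 = 5.026 × 1.328 / 21.00 = 0.3179 d⁻¹.
k_2(16.1) = 0.3179 × 1.024^(16.1−20) = 0.3179 × 0.9117 = 0.2898 d⁻¹.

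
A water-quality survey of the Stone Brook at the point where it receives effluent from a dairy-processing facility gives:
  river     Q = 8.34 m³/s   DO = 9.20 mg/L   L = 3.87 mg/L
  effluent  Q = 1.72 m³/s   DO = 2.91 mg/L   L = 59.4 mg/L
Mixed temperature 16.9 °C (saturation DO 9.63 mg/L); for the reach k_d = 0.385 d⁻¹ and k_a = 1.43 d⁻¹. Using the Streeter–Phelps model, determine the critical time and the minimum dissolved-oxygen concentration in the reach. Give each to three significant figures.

t_c ≈ 0.906 d; minimum DO ≈ 7.09 mg/L

Mixed DO = (8.34×9.20 + 1.72×2.91)/(8.34+1.72) = 81.73/10.06 = 8.125 mg/L.
Mixed L₀ = (8.34×3.87 + 1.72×59.4)/(10.06) = 134.4/10.06 = 13.36 mg/L.
Initial deficit D₀ = C_s − DO₀ = 9.63 − 8.125 = 1.505 mg/L.
t_c = (1/1.045) ln[(1.43/0.385)(1 − 1.505×1.045/(0.385×13.36))] = 0.9569 × ln(2.579) = 0.9065 d.
D_c = (0.385/1.43) × 13.36 × e^(−0.385×0.9065) = 0.2692 × 13.36 × 0.7054 = 2.538 mg/L.
Minimum DO = 9.63 − 2.538 = 7.092 mg/L.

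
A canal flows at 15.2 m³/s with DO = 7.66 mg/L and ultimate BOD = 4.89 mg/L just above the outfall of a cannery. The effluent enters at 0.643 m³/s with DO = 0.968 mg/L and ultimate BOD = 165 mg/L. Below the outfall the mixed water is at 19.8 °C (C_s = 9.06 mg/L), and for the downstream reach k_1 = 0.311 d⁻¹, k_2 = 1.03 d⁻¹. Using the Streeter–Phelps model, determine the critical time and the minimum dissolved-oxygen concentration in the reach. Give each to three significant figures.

Mixed DO = (15.2×7.66 + 0.643×0.968)/(15.2+0.643) = 117.1/15.84 = 7.388 mg/L.
Mixed L₀ = (15.2×4.89 + 0.643×165)/(15.84) = 180.4/15.84 = 11.39 mg/L.
Initial deficit D₀ = C_s − DO₀ = 9.06 − 7.388 = 1.672 mg/L.
t_c = (1/0.7190) ln[(1.03/0.311)(1 − 1.672×0.7190/(0.311×11.39))] = 1.391 × ln(2.188) = 1.089 d.
D_c = (0.311/1.03) × 11.39 × e^(−0.311×1.089) = 0.3019 × 11.39 × 0.7127 = 2.451 mg/L.
Minimum DO = 9.06 − 2.451 = 6.609 mg/L.

t_c ≈ 1.09 d; minimum DO ≈ 6.61 mg/L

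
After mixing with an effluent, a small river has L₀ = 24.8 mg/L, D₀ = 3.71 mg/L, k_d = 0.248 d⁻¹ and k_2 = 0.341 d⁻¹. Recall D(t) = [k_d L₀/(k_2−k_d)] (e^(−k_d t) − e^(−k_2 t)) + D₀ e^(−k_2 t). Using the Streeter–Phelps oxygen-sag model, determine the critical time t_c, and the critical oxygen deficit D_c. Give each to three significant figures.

t_c = [1/(k_2−k_d)] ln[(k_2/k_d)(1 − D₀(k_2−k_d)/(k_d L₀))]
= [1/(0.341−0.248)] ln[(0.341/0.248)(1 − 3.71×0.09300/(0.248×24.8))]
= (1/0.09300) ln[1.375 × 0.9439] = 10.75 × ln(1.298) = 10.75 × 0.2607 = 2.803 d.
L(t_c) = L₀ e^(−k_d t_c) = 24.8 × 0.4989 = 12.37 mg/L, and at the critical point k_2 D_c = k_d L, so D_c = (0.248/0.341) × 12.37 = 8.999 mg/L.

t_c ≈ 2.80 d; D_c ≈ 9.00 mg/L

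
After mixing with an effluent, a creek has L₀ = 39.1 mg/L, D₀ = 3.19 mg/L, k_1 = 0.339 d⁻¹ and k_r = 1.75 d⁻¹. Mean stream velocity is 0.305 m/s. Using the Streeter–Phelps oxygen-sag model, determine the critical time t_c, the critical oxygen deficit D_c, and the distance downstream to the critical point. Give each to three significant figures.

t_c = [1/(k_r−k_1)] ln[(k_r/k_1)(1 − D₀(k_r−k_1)/(k_1 L₀))]
= [1/(1.75−0.339)] ln[(1.75/0.339)(1 − 3.19×1.411/(0.339×39.1))]
= (1/1.411) ln[5.162 × 0.6604] = 0.7087 × ln(3.409) = 0.7087 × 1.226 = 0.8692 d.
D_c = (k_1/k_r) L₀ e^(−k_1 t_c) = (0.339/1.75) × 39.1 × e^(−0.339×0.8692) = 0.1937 × 39.1 × 0.7448 = 5.641 mg/L.
x_c = v t_c = 0.305 m/s × 0.8692 d × 86400 s/d = 22910 m ≈ 22.9 km.

t_c ≈ 0.869 d; D_c ≈ 5.64 mg/L; x_c ≈ 22.9 km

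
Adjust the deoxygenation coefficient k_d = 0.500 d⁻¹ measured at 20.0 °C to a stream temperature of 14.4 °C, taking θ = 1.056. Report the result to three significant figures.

k_d(T₂) = k_d(T₁) · θ^(T₂−T₁) = 0.500 × 1.056^(14.4−20.0)
= 0.500 × 1.056^-5.60 = 0.500 × 0.7370 = 0.3685 d⁻¹.

k_d ≈ 0.369 d⁻¹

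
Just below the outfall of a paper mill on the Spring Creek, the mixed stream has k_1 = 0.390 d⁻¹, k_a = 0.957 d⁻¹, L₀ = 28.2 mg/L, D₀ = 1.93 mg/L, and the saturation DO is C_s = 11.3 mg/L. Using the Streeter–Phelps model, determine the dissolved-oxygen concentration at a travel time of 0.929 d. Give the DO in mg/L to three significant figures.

DO ≈ 4.98 mg/L

k_1 L₀/(k_a−k_1) = 0.390×28.2/(0.957−0.390) = 11.00/0.5670 = 19.40 mg/L.
e^(−k_1 t) = e^(−0.390×0.9290) = 0.6961; e^(−k_a t) = e^(−0.957×0.9290) = 0.4110.
D = 19.40 × (0.6961 − 0.4110) + 1.93 × 0.4110 = 5.529 + 0.7933 = 6.322 mg/L.
DO = C_s − D = 11.3 − 6.322 = 4.978 mg/L.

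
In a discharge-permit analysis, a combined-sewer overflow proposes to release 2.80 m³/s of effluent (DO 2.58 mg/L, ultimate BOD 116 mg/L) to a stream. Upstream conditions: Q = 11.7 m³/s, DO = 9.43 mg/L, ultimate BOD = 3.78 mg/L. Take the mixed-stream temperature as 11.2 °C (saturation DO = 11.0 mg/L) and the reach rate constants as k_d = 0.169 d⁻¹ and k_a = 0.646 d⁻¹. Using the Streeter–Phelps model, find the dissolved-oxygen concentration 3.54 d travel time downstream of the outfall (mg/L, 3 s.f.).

DO ≈ 6.66 mg/L

Mixed DO = (11.7×9.43 + 2.80×2.58)/(11.7+2.80) = 117.6/14.50 = 8.107 mg/L.
Mixed L₀ = (11.7×3.78 + 2.80×116)/(14.50) = 369.0/14.50 = 25.45 mg/L.
Initial deficit D₀ = C_s − DO₀ = 11.0 − 8.107 = 2.893 mg/L.
D(3.54) = [0.169×25.45/(0.646−0.169)](e^(−0.169×3.54) − e^(−0.646×3.54)) + 2.893 e^(−0.646×3.54)
= 9.017 × (0.5498 − 0.1016) + 2.893 × 0.1016 = 4.335 mg/L.
DO = 11.0 − 4.335 = 6.665 mg/L.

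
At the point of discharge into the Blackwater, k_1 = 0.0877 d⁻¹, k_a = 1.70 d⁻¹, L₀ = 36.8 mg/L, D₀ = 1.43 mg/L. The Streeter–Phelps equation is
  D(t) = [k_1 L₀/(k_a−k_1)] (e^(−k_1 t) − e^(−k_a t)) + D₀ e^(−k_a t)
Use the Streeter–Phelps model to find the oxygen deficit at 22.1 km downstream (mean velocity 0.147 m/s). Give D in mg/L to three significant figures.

D ≈ 1.69 mg/L

Travel time t = x/v = 22.1 km / (0.147 m/s) = 22100 m / 0.147 m/s = 150300 s = 1.740 d.
k_1 L₀/(k_a−k_1) = 0.0877×36.8/(1.70−0.0877) = 3.227/1.612 = 2.002 mg/L.
e^(−k_1 t) = e^(−0.0877×1.740) = 0.8585; e^(−k_a t) = e^(−1.70×1.740) = 0.05192.
D = 2.002 × (0.8585 − 0.05192) + 1.43 × 0.05192 = 1.614 + 0.07424 = 1.689 mg/L.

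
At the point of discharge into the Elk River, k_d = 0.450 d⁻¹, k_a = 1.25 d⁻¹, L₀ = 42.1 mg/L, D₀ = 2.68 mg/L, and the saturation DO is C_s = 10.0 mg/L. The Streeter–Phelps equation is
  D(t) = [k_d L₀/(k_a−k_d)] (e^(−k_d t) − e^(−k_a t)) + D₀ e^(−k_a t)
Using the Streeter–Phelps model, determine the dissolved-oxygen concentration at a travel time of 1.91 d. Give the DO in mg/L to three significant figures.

k_d L₀/(k_a−k_d) = 0.450×42.1/(1.25−0.450) = 18.95/0.8000 = 23.68 mg/L.
e^(−k_d t) = e^(−0.450×1.910) = 0.4234; e^(−k_a t) = e^(−1.25×1.910) = 0.09186.
D = 23.68 × (0.4234 − 0.09186) + 2.68 × 0.09186 = 7.851 + 0.2462 = 8.097 mg/L.
DO = C_s − D = 10.0 − 8.097 = 1.903 mg/L.

DO ≈ 1.90 mg/L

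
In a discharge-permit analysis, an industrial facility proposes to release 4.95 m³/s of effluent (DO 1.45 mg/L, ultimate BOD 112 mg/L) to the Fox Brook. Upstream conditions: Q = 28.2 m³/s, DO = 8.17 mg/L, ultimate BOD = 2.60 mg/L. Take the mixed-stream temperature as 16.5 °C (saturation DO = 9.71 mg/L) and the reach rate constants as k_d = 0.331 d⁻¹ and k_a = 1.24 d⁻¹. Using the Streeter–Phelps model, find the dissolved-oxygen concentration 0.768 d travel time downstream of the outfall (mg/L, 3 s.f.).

Mixed DO = (28.2×8.17 + 4.95×1.45)/(28.2+4.95) = 237.6/33.15 = 7.167 mg/L.
Mixed L₀ = (28.2×2.60 + 4.95×112)/(33.15) = 627.7/33.15 = 18.94 mg/L.
Initial deficit D₀ = C_s − DO₀ = 9.71 − 7.167 = 2.543 mg/L.
D(0.768) = [0.331×18.94/(1.24−0.331)](e^(−0.331×0.768) − e^(−1.24×0.768)) + 2.543 e^(−1.24×0.768)
= 6.895 × (0.7755 − 0.3858) + 2.543 × 0.3858 = 3.668 mg/L.
DO = 9.71 − 3.668 = 6.042 mg/L.

DO ≈ 6.04 mg/L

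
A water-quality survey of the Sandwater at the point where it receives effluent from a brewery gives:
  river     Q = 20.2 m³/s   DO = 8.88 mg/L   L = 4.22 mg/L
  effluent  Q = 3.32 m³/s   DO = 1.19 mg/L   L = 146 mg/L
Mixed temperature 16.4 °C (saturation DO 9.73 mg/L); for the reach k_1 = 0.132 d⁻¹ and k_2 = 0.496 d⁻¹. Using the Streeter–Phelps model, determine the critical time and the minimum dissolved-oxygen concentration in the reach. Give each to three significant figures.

t_c ≈ 2.95 d; minimum DO ≈ 5.36 mg/L

Mixed DO = (20.2×8.88 + 3.32×1.19)/(20.2+3.32) = 183.3/23.52 = 7.795 mg/L.
Mixed L₀ = (20.2×4.22 + 3.32×146)/(23.52) = 570.0/23.52 = 24.23 mg/L.
Initial deficit D₀ = C_s − DO₀ = 9.73 − 7.795 = 1.935 mg/L.
t_c = (1/0.3640) ln[(0.496/0.132)(1 − 1.935×0.3640/(0.132×24.23))] = 2.747 × ln(2.930) = 2.953 d.
D_c = (0.132/0.496) × 24.23 × e^(−0.132×2.953) = 0.2661 × 24.23 × 0.6772 = 4.367 mg/L.
Minimum DO = 9.73 − 4.367 = 5.363 mg/L.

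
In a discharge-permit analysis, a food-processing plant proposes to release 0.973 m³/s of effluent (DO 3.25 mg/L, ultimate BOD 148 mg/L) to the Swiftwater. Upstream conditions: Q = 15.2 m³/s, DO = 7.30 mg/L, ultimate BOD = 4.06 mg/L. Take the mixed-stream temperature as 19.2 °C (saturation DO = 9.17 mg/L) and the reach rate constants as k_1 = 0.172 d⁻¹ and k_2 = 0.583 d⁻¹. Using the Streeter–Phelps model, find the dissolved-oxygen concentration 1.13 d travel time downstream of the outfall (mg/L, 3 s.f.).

DO ≈ 6.45 mg/L

Mixed DO = (15.2×7.30 + 0.973×3.25)/(15.2+0.973) = 114.1/16.17 = 7.056 mg/L.
Mixed L₀ = (15.2×4.06 + 0.973×148)/(16.17) = 205.7/16.17 = 12.72 mg/L.
Initial deficit D₀ = C_s − DO₀ = 9.17 − 7.056 = 2.114 mg/L.
D(1.13) = [0.172×12.72/(0.583−0.172)](e^(−0.172×1.13) − e^(−0.583×1.13)) + 2.114 e^(−0.583×1.13)
= 5.323 × (0.8234 − 0.5175) + 2.114 × 0.5175 = 2.722 mg/L.
DO = 9.17 − 2.722 = 6.448 mg/L.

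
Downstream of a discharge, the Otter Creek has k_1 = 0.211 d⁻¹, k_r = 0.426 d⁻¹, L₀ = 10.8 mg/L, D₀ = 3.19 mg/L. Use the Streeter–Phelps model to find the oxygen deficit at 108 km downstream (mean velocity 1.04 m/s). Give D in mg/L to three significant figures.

D ≈ 3.78 mg/L

Travel time t = x/v = 108 km / (1.04 m/s) = 108000 m / 1.04 m/s = 103800 s = 1.202 d.
k_1 L₀/(k_r−k_1) = 0.211×10.8/(0.426−0.211) = 2.279/0.2150 = 10.60 mg/L.
e^(−k_1 t) = e^(−0.211×1.202) = 0.7760; e^(−k_r t) = e^(−0.426×1.202) = 0.5993.
D = 10.60 × (0.7760 − 0.5993) + 3.19 × 0.5993 = 1.873 + 1.912 = 3.785 mg/L.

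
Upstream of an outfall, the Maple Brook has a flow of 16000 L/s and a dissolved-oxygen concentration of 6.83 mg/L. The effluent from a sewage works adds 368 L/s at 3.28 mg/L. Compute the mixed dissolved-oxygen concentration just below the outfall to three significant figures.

6.75 mg/L

Flow-weighted mixing: C = (Q_r C_r + Q_w C_w)/(Q_r + Q_w)
= (16000×6.83 + 368×3.28)/(16000 + 368) = 110500/16370 = 6.750 mg/L.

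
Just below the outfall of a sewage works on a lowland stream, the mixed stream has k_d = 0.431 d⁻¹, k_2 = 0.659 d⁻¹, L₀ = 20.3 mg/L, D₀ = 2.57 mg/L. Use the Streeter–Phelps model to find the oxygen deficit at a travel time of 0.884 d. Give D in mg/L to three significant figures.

D ≈ 6.22 mg/L

k_d L₀/(k_2−k_d) = 0.431×20.3/(0.659−0.431) = 8.749/0.2280 = 38.37 mg/L.
e^(−k_d t) = e^(−0.431×0.8840) = 0.6832; e^(−k_2 t) = e^(−0.659×0.8840) = 0.5585.
D = 38.37 × (0.6832 − 0.5585) + 2.57 × 0.5585 = 4.785 + 1.435 = 6.221 mg/L.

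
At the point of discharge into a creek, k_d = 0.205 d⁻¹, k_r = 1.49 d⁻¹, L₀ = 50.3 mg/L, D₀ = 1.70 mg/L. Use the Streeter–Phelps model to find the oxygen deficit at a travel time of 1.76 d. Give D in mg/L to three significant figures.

D ≈ 5.13 mg/L

k_d L₀/(k_r−k_d) = 0.205×50.3/(1.49−0.205) = 10.31/1.285 = 8.025 mg/L.
e^(−k_d t) = e^(−0.205×1.760) = 0.6971; e^(−k_r t) = e^(−1.49×1.760) = 0.07263.
D = 8.025 × (0.6971 − 0.07263) + 1.70 × 0.07263 = 5.011 + 0.1235 = 5.135 mg/L.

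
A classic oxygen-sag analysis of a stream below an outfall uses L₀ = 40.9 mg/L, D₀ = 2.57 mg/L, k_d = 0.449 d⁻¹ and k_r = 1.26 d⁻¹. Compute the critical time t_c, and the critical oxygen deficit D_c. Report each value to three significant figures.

t_c ≈ 1.12 d; D_c ≈ 8.80 mg/L

At the critical point dD/dt = 0, so k_d L₀ e^(−k_d t) = k_r D. Substituting D(t) from the Streeter–Phelps equation and solving for t gives
t_c = ln[(k_r/k_d)(1 − D₀(k_r−k_d)/(k_d L₀))] / (k_r−k_d).
Here k_r−k_d = 0.8110 d⁻¹ and 1 − D₀(k_r−k_d)/(k_d L₀) = 1 − 2.57×0.8110/(0.449×40.9) = 0.8865, so
t_c = ln(2.806 × 0.8865) / 0.8110 = 0.9114 / 0.8110 = 1.124 d.
L(t_c) = L₀ e^(−k_d t_c) = 40.9 × 0.6038 = 24.69 mg/L, and at the critical point k_r D_c = k_d L, so D_c = (0.449/1.26) × 24.69 = 8.800 mg/L.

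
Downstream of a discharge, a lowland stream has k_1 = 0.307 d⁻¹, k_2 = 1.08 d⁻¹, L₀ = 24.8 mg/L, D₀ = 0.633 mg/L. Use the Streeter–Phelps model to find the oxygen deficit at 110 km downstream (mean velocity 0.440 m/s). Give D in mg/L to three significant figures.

Travel time t = x/v = 110 km / (0.440 m/s) = 110000 m / 0.440 m/s = 250000 s = 2.894 d.
k_1 L₀/(k_2−k_1) = 0.307×24.8/(1.08−0.307) = 7.614/0.7730 = 9.849 mg/L.
e^(−k_1 t) = e^(−0.307×2.894) = 0.4114; e^(−k_2 t) = e^(−1.08×2.894) = 0.04394.
D = 9.849 × (0.4114 − 0.04394) + 0.633 × 0.04394 = 3.619 + 0.02781 = 3.647 mg/L.

D ≈ 3.65 mg/L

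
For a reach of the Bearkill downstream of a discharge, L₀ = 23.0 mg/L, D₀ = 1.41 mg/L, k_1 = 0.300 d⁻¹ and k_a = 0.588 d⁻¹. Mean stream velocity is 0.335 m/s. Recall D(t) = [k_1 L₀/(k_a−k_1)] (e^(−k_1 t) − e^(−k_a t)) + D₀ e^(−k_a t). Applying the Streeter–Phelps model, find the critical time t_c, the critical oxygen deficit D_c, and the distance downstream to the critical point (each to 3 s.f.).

t_c ≈ 2.13 d; D_c ≈ 6.20 mg/L; x_c ≈ 61.5 km

t_c = [1/(k_a−k_1)] ln[(k_a/k_1)(1 − D₀(k_a−k_1)/(k_1 L₀))]
= [1/(0.588−0.300)] ln[(0.588/0.300)(1 − 1.41×0.2880/(0.300×23.0))]
= (1/0.2880) ln[1.960 × 0.9411] = 3.472 × ln(1.845) = 3.472 × 0.6123 = 2.126 d.
L(t_c) = L₀ e^(−k_1 t_c) = 23.0 × 0.5285 = 12.15 mg/L, and at the critical point k_a D_c = k_1 L, so D_c = (0.300/0.588) × 12.15 = 6.201 mg/L.
x_c = v t_c = 0.335 m/s × 2.126 d × 86400 s/d = 61540 m ≈ 61.5 km.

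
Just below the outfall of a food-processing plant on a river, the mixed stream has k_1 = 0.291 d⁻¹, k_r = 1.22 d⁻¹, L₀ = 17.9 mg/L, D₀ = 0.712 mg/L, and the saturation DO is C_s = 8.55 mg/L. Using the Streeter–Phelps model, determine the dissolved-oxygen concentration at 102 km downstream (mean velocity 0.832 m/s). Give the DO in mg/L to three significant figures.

DO ≈ 5.71 mg/L

Travel time t = x/v = 102 km / (0.832 m/s) = 102000 m / 0.832 m/s = 122600 s = 1.419 d.
k_1 L₀/(k_r−k_1) = 0.291×17.9/(1.22−0.291) = 5.209/0.9290 = 5.607 mg/L.
e^(−k_1 t) = e^(−0.291×1.419) = 0.6617; e^(−k_r t) = e^(−1.22×1.419) = 0.1771.
D = 5.607 × (0.6617 − 0.1771) + 0.712 × 0.1771 = 2.717 + 0.1261 = 2.843 mg/L.
DO = C_s − D = 8.55 − 2.843 = 5.707 mg/L.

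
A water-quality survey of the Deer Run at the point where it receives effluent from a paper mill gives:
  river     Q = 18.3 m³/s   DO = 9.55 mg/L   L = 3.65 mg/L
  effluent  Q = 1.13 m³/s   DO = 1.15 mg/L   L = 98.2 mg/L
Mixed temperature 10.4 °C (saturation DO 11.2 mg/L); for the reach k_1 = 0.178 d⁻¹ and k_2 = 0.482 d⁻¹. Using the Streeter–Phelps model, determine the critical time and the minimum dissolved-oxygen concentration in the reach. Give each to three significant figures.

t_c ≈ 1.60 d; minimum DO ≈ 8.66 mg/L

Mixed DO = (18.3×9.55 + 1.13×1.15)/(18.3+1.13) = 176.1/19.43 = 9.061 mg/L.
Mixed L₀ = (18.3×3.65 + 1.13×98.2)/(19.43) = 177.8/19.43 = 9.149 mg/L.
Initial deficit D₀ = C_s − DO₀ = 11.2 − 9.061 = 2.139 mg/L.
t_c = (1/0.3040) ln[(0.482/0.178)(1 − 2.139×0.3040/(0.178×9.149))] = 3.289 × ln(1.627) = 1.601 d.
D_c = (0.178/0.482) × 9.149 × e^(−0.178×1.601) = 0.3693 × 9.149 × 0.7521 = 2.541 mg/L.
Minimum DO = 11.2 − 2.541 = 8.659 mg/L.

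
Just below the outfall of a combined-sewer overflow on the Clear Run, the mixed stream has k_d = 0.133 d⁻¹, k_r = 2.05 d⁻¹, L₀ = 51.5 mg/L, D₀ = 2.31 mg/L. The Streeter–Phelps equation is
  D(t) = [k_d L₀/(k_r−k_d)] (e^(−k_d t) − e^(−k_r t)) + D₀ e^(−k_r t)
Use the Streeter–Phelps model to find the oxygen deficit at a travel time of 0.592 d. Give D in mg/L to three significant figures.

D ≈ 2.93 mg/L

k_d L₀/(k_r−k_d) = 0.133×51.5/(2.05−0.133) = 6.850/1.917 = 3.573 mg/L.
e^(−k_d t) = e^(−0.133×0.5920) = 0.9243; e^(−k_r t) = e^(−2.05×0.5920) = 0.2971.
D = 3.573 × (0.9243 − 0.2971) + 2.31 × 0.2971 = 2.241 + 0.6864 = 2.927 mg/L.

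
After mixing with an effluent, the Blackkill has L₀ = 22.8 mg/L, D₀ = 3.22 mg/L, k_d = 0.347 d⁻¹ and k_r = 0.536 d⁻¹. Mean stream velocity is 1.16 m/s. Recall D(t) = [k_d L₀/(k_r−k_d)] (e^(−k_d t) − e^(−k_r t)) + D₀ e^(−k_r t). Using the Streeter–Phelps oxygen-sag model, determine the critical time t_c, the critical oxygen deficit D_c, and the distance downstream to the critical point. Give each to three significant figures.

With k_r/k_d = 1.545 and 1 − D₀(k_r−k_d)/(k_d L₀) = 0.9231,
t_c = ln(1.545 × 0.9231) / (0.536 − 0.347) = ln(1.426) / 0.1890 = 0.3548/0.1890 = 1.877 d.
L(t_c) = L₀ e^(−k_d t_c) = 22.8 × 0.5213 = 11.89 mg/L, and at the critical point k_r D_c = k_d L, so D_c = (0.347/0.536) × 11.89 = 7.695 mg/L.
x_c = v t_c = 1.16 m/s × 1.877 d × 86400 s/d = 188100 m ≈ 188 km.

t_c ≈ 1.88 d; D_c ≈ 7.70 mg/L; x_c ≈ 188 km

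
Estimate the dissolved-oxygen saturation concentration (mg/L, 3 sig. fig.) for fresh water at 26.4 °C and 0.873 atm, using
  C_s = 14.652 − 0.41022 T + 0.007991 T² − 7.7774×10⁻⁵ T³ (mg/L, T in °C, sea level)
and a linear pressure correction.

At sea level: C_s = 14.652 − 0.41022×26.4 + 0.007991×26.4² − 7.7774×10⁻⁵×26.4³ = 7.961 mg/L.
Pressure correction: C_s' = 7.961 × 0.873 = 6.950 mg/L.

C_s ≈ 6.95 mg/L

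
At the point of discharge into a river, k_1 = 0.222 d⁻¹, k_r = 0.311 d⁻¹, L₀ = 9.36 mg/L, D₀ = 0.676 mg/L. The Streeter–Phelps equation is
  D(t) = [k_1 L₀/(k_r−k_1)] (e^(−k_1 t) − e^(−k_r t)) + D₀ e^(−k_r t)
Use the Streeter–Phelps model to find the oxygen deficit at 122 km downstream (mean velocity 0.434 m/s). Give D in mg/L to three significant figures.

Travel time t = x/v = 122 km / (0.434 m/s) = 122000 m / 0.434 m/s = 281100 s = 3.254 d.
k_1 L₀/(k_r−k_1) = 0.222×9.36/(0.311−0.222) = 2.078/0.08900 = 23.35 mg/L.
e^(−k_1 t) = e^(−0.222×3.254) = 0.4856; e^(−k_r t) = e^(−0.311×3.254) = 0.3635.
D = 23.35 × (0.4856 − 0.3635) + 0.676 × 0.3635 = 2.851 + 0.2458 = 3.096 mg/L.

D ≈ 3.10 mg/L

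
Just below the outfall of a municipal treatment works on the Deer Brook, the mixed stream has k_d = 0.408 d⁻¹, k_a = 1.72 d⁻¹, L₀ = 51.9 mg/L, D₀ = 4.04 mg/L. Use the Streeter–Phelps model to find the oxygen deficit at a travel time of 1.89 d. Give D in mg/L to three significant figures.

k_d L₀/(k_a−k_d) = 0.408×51.9/(1.72−0.408) = 21.18/1.312 = 16.14 mg/L.
e^(−k_d t) = e^(−0.408×1.890) = 0.4625; e^(−k_a t) = e^(−1.72×1.890) = 0.03874.
D = 16.14 × (0.4625 − 0.03874) + 4.04 × 0.03874 = 6.839 + 0.1565 = 6.996 mg/L.

D ≈ 7.00 mg/L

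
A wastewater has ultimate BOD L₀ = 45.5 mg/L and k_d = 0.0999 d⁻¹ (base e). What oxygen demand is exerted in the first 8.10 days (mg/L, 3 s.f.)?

y ≈ 25.2 mg/L

y_t = L₀(1 − e^(−k_d t)) = 45.5 × (1 − e^(−0.0999×8.10))
= 45.5 × (1 − 0.4452) = 45.5 × 0.5548 = 25.24 mg/L.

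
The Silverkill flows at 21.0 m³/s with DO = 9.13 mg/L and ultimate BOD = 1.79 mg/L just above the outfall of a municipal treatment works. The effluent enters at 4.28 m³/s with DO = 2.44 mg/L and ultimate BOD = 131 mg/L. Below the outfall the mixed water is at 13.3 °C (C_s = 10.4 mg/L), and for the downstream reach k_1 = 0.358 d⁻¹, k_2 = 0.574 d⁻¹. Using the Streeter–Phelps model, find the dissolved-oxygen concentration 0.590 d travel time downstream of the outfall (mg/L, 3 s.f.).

DO ≈ 4.89 mg/L

Mixed DO = (21.0×9.13 + 4.28×2.44)/(21.0+4.28) = 202.2/25.28 = 7.997 mg/L.
Mixed L₀ = (21.0×1.79 + 4.28×131)/(25.28) = 598.3/25.28 = 23.67 mg/L.
Initial deficit D₀ = C_s − DO₀ = 10.4 − 7.997 = 2.403 mg/L.
D(0.590) = [0.358×23.67/(0.574−0.358)](e^(−0.358×0.590) − e^(−0.574×0.590)) + 2.403 e^(−0.574×0.590)
= 39.22 × (0.8096 − 0.7127) + 2.403 × 0.7127 = 5.512 mg/L.
DO = 10.4 − 5.512 = 4.888 mg/L.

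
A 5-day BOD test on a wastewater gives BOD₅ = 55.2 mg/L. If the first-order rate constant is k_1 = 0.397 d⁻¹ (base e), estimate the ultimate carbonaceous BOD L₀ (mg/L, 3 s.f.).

L₀ ≈ 64.0 mg/L

BOD₅ = L₀(1 − e^(−5k_1)) ⇒ L₀ = BOD₅ / (1 − e^(−5×0.397))
= 55.2 / (1 − 0.1374) = 55.2 / 0.8626 = 63.99 mg/L.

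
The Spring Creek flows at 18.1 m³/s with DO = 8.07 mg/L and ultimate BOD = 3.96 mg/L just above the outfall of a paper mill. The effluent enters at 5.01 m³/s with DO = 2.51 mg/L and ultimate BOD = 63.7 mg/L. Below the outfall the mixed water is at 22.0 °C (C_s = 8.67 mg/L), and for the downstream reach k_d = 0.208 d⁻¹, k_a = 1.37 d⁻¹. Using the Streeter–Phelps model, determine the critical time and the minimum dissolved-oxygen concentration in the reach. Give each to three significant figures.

t_c ≈ 0.841 d; minimum DO ≈ 6.51 mg/L

Mixed DO = (18.1×8.07 + 5.01×2.51)/(18.1+5.01) = 158.6/23.11 = 6.865 mg/L.
Mixed L₀ = (18.1×3.96 + 5.01×63.7)/(23.11) = 390.8/23.11 = 16.91 mg/L.
Initial deficit D₀ = C_s − DO₀ = 8.67 − 6.865 = 1.805 mg/L.
t_c = (1/1.162) ln[(1.37/0.208)(1 − 1.805×1.162/(0.208×16.91))] = 0.8606 × ln(2.658) = 0.8414 d.
D_c = (0.208/1.37) × 16.91 × e^(−0.208×0.8414) = 0.1518 × 16.91 × 0.8394 = 2.155 mg/L.
Minimum DO = 8.67 − 2.155 = 6.515 mg/L.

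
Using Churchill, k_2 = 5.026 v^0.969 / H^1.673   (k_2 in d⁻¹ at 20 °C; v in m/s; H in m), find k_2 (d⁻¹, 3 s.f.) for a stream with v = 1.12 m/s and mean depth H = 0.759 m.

k_2 ≈ 8.90 d⁻¹

k_2 = 5.026 × 1.12^0.969 / 0.759^1.673 = 5.026 × 1.116 / 0.6304 = 8.898 d⁻¹.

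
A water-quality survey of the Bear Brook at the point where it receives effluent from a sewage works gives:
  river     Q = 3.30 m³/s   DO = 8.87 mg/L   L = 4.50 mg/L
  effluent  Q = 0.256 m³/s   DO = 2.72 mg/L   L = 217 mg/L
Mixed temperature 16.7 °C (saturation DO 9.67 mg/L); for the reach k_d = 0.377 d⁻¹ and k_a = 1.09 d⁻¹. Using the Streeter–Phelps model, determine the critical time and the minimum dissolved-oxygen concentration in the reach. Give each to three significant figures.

t_c ≈ 1.31 d; minimum DO ≈ 5.49 mg/L

Mixed DO = (3.30×8.87 + 0.256×2.72)/(3.30+0.256) = 29.97/3.556 = 8.427 mg/L.
Mixed L₀ = (3.30×4.50 + 0.256×217)/(3.556) = 70.40/3.556 = 19.80 mg/L.
Initial deficit D₀ = C_s − DO₀ = 9.67 − 8.427 = 1.243 mg/L.
t_c = (1/0.7130) ln[(1.09/0.377)(1 − 1.243×0.7130/(0.377×19.80))] = 1.403 × ln(2.548) = 1.312 d.
D_c = (0.377/1.09) × 19.80 × e^(−0.377×1.312) = 0.3459 × 19.80 × 0.6098 = 4.176 mg/L.
Minimum DO = 9.67 − 4.176 = 5.494 mg/L.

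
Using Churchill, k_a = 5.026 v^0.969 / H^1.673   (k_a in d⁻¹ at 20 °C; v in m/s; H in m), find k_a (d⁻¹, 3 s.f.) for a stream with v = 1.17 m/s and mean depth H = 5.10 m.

k_a ≈ 0.383 d⁻¹

k_a = 5.026 × 1.17^0.969 / 5.10^1.673 = 5.026 × 1.164 / 15.27 = 0.3833 d⁻¹.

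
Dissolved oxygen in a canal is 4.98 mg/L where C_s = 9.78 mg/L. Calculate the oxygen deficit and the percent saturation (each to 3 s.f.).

D ≈ 4.80 mg/L; 50.9 % saturation

D = C_s − C = 9.78 − 4.98 = 4.80 mg/L.
% saturation = 4.98/9.78 × 100 = 50.9 %.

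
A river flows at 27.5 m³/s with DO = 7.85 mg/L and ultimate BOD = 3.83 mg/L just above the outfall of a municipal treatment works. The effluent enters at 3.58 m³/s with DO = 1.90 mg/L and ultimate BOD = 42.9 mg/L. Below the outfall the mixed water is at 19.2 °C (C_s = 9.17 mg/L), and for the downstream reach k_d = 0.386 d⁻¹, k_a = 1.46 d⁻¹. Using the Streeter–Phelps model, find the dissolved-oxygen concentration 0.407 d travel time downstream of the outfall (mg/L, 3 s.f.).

Mixed DO = (27.5×7.85 + 3.58×1.90)/(27.5+3.58) = 222.7/31.08 = 7.165 mg/L.
Mixed L₀ = (27.5×3.83 + 3.58×42.9)/(31.08) = 258.9/31.08 = 8.330 mg/L.
Initial deficit D₀ = C_s − DO₀ = 9.17 − 7.165 = 2.005 mg/L.
D(0.407) = [0.386×8.330/(1.46−0.386)](e^(−0.386×0.407) − e^(−1.46×0.407)) + 2.005 e^(−1.46×0.407)
= 2.994 × (0.8546 − 0.5520) + 2.005 × 0.5520 = 2.013 mg/L.
DO = 9.17 − 2.013 = 7.157 mg/L.

DO ≈ 7.16 mg/L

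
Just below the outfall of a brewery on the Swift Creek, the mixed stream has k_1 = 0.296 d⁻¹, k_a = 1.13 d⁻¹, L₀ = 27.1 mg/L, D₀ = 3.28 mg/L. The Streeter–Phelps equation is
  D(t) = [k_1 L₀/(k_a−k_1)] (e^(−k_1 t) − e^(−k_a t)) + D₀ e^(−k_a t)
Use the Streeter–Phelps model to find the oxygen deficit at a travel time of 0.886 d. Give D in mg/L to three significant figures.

k_1 L₀/(k_a−k_1) = 0.296×27.1/(1.13−0.296) = 8.022/0.8340 = 9.618 mg/L.
e^(−k_1 t) = e^(−0.296×0.8860) = 0.7693; e^(−k_a t) = e^(−1.13×0.8860) = 0.3674.
D = 9.618 × (0.7693 − 0.3674) + 3.28 × 0.3674 = 3.865 + 1.205 = 5.070 mg/L.

D ≈ 5.07 mg/L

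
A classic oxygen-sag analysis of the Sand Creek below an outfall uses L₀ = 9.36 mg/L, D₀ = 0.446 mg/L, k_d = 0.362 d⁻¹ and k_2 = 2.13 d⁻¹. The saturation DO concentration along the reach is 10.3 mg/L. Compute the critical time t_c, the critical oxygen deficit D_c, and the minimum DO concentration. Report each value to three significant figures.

At the critical point dD/dt = 0, so k_d L₀ e^(−k_d t) = k_2 D. Substituting D(t) from the Streeter–Phelps equation and solving for t gives
t_c = ln[(k_2/k_d)(1 − D₀(k_2−k_d)/(k_d L₀))] / (k_2−k_d).
Here k_2−k_d = 1.768 d⁻¹ and 1 − D₀(k_2−k_d)/(k_d L₀) = 1 − 0.446×1.768/(0.362×9.36) = 0.7673, so
t_c = ln(5.884 × 0.7673) / 1.768 = 1.507 / 1.768 = 0.8526 d.
D_c = (k_d/k_2) L₀ e^(−k_d t_c) = (0.362/2.13) × 9.36 × e^(−0.362×0.8526) = 0.1700 × 9.36 × 0.7345 = 1.168 mg/L.
Minimum DO = C_s − D_c = 10.3 − 1.168 = 9.132 mg/L.

t_c ≈ 0.853 d; D_c ≈ 1.17 mg/L; min DO ≈ 9.13 mg/L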